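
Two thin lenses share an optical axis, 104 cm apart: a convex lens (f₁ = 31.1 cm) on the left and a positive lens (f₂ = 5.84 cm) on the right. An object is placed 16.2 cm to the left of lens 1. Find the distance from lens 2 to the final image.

Lens 1: 1/d_i1 = 1/f₁ − 1/d_o1 = 1/(31.1) − 1/(16.2) = -0.02957, so d_i1 = -33.81 cm.
The intermediate image is 33.81 cm to the left of lens 1 (virtual), which is 104 − (-33.81) = 137.8 cm to the left of lens 2, so d_o2 = +137.8 cm.
Lens 2: 1/d_i2 = 1/f₂ − 1/d_o2 = 1/(5.84) − 1/(137.8) = 0.1640, so d_i2 = 6.10 cm.
The final image is real, 6.10 cm to the right of lens 2 (overall magnification ≈ -0.092).

6.10 cm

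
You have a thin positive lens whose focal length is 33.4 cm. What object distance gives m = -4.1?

41.5 cm

m = −d_i/d_o ⇒ d_i = −m·d_o.
1/f = 1/d_o + 1/d_i = 1/d_o − 1/(m·d_o) = (1 − 1/m)/d_o, so d_o = f(1 − 1/m) = (33.40)(1 − 1/(-4.1)) = 41.5 cm.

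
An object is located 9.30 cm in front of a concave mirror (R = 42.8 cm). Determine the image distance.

16.4 cm

f = R/2 = 42.8/2 = 21.40 cm.
Mirror equation: 1/s_i = 1/f − 1/s_o = 1/(21.40) − 1/(9.30) = 0.04673 − 0.1075 = -0.06080, so s_i = -16.4 cm.
The image is virtual, upright and enlarged, behind the mirror.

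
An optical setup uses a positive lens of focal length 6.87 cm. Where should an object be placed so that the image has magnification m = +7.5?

5.95 cm

m = −d_i/d_o ⇒ d_i = −m·d_o.
1/f = 1/d_o + 1/d_i = 1/d_o − 1/(m·d_o) = (1 − 1/m)/d_o, so d_o = f(1 − 1/m) = (6.870)(1 − 1/(+7.5)) = 5.95 cm.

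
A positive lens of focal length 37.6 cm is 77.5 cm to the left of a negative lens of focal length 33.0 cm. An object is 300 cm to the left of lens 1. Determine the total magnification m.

Lens 1: 1/d_i1 = 1/(37.6) − 1/(300) = 0.02326, so d_i1 = 42.99 cm; m₁ = −d_i1/d_o1 = -0.1433.
d_o2 = 77.5 − (42.99) = 34.51 cm.
f₂ = −33.0 cm (diverging).
Lens 2: 1/d_i2 = 1/(-33.0) − 1/(34.51) = -0.05928, so d_i2 = -16.87 cm; m₂ = −d_i2/d_o2 = +0.4888.
m = m₁·m₂ = (-0.1433)(+0.4888) = -0.0700.

m = -0.0700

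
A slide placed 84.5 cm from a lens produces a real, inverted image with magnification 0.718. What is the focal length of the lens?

m = −d_i/d_o ⇒ d_i = −m·d_o = −(-0.718)·(84.5) = 60.67 cm.
1/f = 1/d_o + 1/d_i = 1/(84.5) + 1/(60.67) = 0.02832, so f = 35.3 cm.
Since f is positive, the lens is converging.

f = 35.3 cm (converging)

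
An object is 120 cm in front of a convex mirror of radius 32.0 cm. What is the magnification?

m = +0.118

f = R/2 = 32.0/2 = 16.00 cm; for a convex mirror, f = -16.00 cm.
1/d_i = 1/f − 1/d_o = 1/(-16.00) − 1/(120) = -0.07083, so d_i = -14.12 cm.
m = −d_i/d_o = −(-14.12)/(120) = +0.118.
The image is virtual, upright and reduced, behind the mirror.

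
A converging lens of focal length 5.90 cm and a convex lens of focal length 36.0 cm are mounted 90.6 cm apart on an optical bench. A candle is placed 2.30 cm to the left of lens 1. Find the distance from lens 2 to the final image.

58.2 cm

Lens 1: 1/d_i1 = 1/f₁ − 1/d_o1 = 1/(5.90) − 1/(2.30) = -0.2653, so d_i1 = -3.769 cm.
The intermediate image is 3.769 cm to the left of lens 1 (virtual), which is 90.6 − (-3.769) = 94.37 cm to the left of lens 2, so d_o2 = +94.37 cm.
Lens 2: 1/d_i2 = 1/f₂ − 1/d_o2 = 1/(36.0) − 1/(94.37) = 0.01718, so d_i2 = 58.2 cm.
The final image is real, 58.2 cm to the right of lens 2 (overall magnification ≈ -1.0).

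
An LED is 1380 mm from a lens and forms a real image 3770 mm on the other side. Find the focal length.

Real image ⇒ d_i = +3770 mm.
1/f = 1/d_o + 1/d_i = 1/(1380) + 1/(3770) = 0.0009899, so f = 1010 mm.
Since f is positive, the lens is converging.

f = 1010 mm (converging)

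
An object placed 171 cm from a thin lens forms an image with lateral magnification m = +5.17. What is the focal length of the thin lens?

f = 212 cm (converging)

m = −d_i/d_o ⇒ d_i = −m·d_o = −(+5.17)·(171) = -884.1 cm.
1/f = 1/d_o + 1/d_i = 1/(171) + 1/(-884.1) = 0.004717, so f = 212 cm.
Since f is positive, the thin lens is converging.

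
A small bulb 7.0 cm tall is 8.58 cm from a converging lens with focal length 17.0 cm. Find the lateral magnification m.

1/d_i = 1/f − 1/d_o = 1/(17.00) − 1/(8.58) = -0.05773, so d_i = -17.32 cm.
m = −d_i/d_o = −(-17.32)/(8.58) = +2.02.
The image is virtual, upright and enlarged, on the same side as the object.

m = +2.02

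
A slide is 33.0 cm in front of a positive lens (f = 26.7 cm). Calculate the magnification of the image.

m = -4.24

1/d_i = 1/f − 1/d_o = 1/(26.70) − 1/(33.0) = 0.007150, so d_i = 139.9 cm.
m = −d_i/d_o = −(139.9)/(33.0) = -4.24.
The image is real, inverted and enlarged, on the far side of the lens.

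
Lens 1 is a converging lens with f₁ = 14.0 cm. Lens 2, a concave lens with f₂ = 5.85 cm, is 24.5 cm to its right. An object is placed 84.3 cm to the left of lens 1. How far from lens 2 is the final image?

Lens 1: 1/d_i1 = 1/f₁ − 1/d_o1 = 1/(14.0) − 1/(84.3) = 0.05957, so d_i1 = 16.79 cm.
The intermediate image is 16.79 cm to the right of lens 1, which is 24.5 − (16.79) = 7.710 cm to the left of lens 2, so d_o2 = +7.710 cm.
Lens 2 is diverging, so f₂ = −5.85 cm.
Lens 2: 1/d_i2 = 1/f₂ − 1/d_o2 = 1/(-5.85) − 1/(7.710) = -0.3006, so d_i2 = -3.33 cm.
The final image is virtual, 3.33 cm to the left of lens 2 (overall magnification ≈ -0.086).

3.33 cm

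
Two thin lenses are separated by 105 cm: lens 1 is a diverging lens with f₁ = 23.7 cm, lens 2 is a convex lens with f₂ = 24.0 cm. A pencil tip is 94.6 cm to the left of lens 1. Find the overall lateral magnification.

m = -0.0481

f₁ = −23.7 cm (diverging).
Lens 1: 1/d_i1 = 1/(-23.7) − 1/(94.6) = -0.05276, so d_i1 = -18.95 cm; m₁ = −d_i1/d_o1 = +0.2003.
d_o2 = 105 − (-18.95) = 124.0 cm.
Lens 2: 1/d_i2 = 1/(24.0) − 1/(124.0) = 0.03360, so d_i2 = 29.76 cm; m₂ = −d_i2/d_o2 = -0.2400.
m = m₁·m₂ = (+0.2003)(-0.2400) = -0.0481.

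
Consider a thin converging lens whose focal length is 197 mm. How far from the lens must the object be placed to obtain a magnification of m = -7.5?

m = −d_i/d_o ⇒ d_i = −m·d_o.
1/f = 1/d_o + 1/d_i = 1/d_o − 1/(m·d_o) = (1 − 1/m)/d_o, so d_o = f(1 − 1/m) = (197.0)(1 − 1/(-7.5)) = 223 mm.

223 mm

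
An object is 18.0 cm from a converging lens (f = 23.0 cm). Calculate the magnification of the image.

1/d_i = 1/f − 1/d_o = 1/(23.00) − 1/(18.0) = -0.01208, so d_i = -82.80 cm.
m = −d_i/d_o = −(-82.80)/(18.0) = +4.60.
The image is virtual, upright and enlarged, on the same side as the object.

m = +4.60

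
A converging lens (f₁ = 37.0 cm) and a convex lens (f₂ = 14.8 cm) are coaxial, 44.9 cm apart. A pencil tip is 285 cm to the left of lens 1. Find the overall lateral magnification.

Lens 1: 1/d_i1 = 1/(37.0) − 1/(285) = 0.02352, so d_i1 = 42.52 cm; m₁ = −d_i1/d_o1 = -0.1492.
d_o2 = 44.9 − (42.52) = 2.380 cm.
Lens 2: 1/d_i2 = 1/(14.8) − 1/(2.380) = -0.3526, so d_i2 = -2.836 cm; m₂ = −d_i2/d_o2 = +1.192.
m = m₁·m₂ = (-0.1492)(+1.192) = -0.178.

m = -0.178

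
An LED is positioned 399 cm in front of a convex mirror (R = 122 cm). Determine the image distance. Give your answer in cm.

f = R/2 = 122/2 = 61.00 cm; for a convex mirror, f = -61.00 cm.
Mirror equation: 1/d_i = 1/f − 1/d_o = 1/(-61.00) − 1/(399) = -0.01639 − 0.002506 = -0.01890, so d_i = -52.9 cm.
The image is virtual, upright and reduced, behind the mirror.

52.9 cm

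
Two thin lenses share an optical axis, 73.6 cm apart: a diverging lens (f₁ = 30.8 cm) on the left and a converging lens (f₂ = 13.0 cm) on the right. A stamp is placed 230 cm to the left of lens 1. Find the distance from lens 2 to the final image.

Lens 1 is diverging, so f₁ = −30.8 cm.
Lens 1: 1/d_i1 = 1/f₁ − 1/d_o1 = 1/(-30.8) − 1/(230) = -0.03682, so d_i1 = -27.16 cm.
The intermediate image is 27.16 cm to the left of lens 1 (virtual), which is 73.6 − (-27.16) = 100.8 cm to the left of lens 2, so d_o2 = +100.8 cm.
Lens 2: 1/d_i2 = 1/f₂ − 1/d_o2 = 1/(13.0) − 1/(100.8) = 0.06700, so d_i2 = 14.9 cm.
The final image is real, 14.9 cm to the right of lens 2 (overall magnification ≈ -0.017).

14.9 cm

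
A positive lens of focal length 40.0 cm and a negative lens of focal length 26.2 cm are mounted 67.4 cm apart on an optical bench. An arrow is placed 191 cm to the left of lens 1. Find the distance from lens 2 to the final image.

Lens 1: 1/d_i1 = 1/f₁ − 1/d_o1 = 1/(40.0) − 1/(191) = 0.01976, so d_i1 = 50.60 cm.
The intermediate image is 50.60 cm to the right of lens 1, which is 67.4 − (50.60) = 16.80 cm to the left of lens 2, so d_o2 = +16.80 cm.
Lens 2 is diverging, so f₂ = −26.2 cm.
Lens 2: 1/d_i2 = 1/f₂ − 1/d_o2 = 1/(-26.2) − 1/(16.80) = -0.09769, so d_i2 = -10.2 cm.
The final image is virtual, 10.2 cm to the left of lens 2 (overall magnification ≈ -0.16).

10.2 cm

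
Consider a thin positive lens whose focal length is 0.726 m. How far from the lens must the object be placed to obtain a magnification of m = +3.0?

0.484 m

m = −d_i/d_o ⇒ d_i = −m·d_o.
1/f = 1/d_o + 1/d_i = 1/d_o − 1/(m·d_o) = (1 − 1/m)/d_o, so d_o = f(1 − 1/m) = (0.7260)(1 − 1/(+3.0)) = 0.484 m.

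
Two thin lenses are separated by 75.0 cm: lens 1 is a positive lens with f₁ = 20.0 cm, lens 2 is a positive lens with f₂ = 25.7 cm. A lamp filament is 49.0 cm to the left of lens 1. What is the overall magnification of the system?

Lens 1: 1/d_i1 = 1/(20.0) − 1/(49.0) = 0.02959, so d_i1 = 33.79 cm; m₁ = −d_i1/d_o1 = -0.6896.
d_o2 = 75.0 − (33.79) = 41.21 cm.
Lens 2: 1/d_i2 = 1/(25.7) − 1/(41.21) = 0.01464, so d_i2 = 68.28 cm; m₂ = −d_i2/d_o2 = -1.657.
m = m₁·m₂ = (-0.6896)(-1.657) = +1.14.

m = +1.14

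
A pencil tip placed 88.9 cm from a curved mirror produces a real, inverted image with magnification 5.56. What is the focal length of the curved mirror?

f = 75.3 cm (concave)

m = −d_i/d_o ⇒ d_i = −m·d_o = −(-5.56)·(88.9) = 494.3 cm.
1/f = 1/d_o + 1/d_i = 1/(88.9) + 1/(494.3) = 0.01327, so f = 75.3 cm.
Since f is positive, the curved mirror is concave.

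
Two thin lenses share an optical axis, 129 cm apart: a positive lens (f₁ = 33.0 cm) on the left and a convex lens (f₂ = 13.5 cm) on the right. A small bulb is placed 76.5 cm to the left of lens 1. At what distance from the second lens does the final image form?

16.7 cm

Lens 1: 1/d_i1 = 1/f₁ − 1/d_o1 = 1/(33.0) − 1/(76.5) = 0.01723, so d_i1 = 58.03 cm.
The intermediate image is 58.03 cm to the right of lens 1, which is 129 − (58.03) = 70.97 cm to the left of lens 2, so d_o2 = +70.97 cm.
Lens 2: 1/d_i2 = 1/f₂ − 1/d_o2 = 1/(13.5) − 1/(70.97) = 0.05998, so d_i2 = 16.7 cm.
The final image is real, 16.7 cm to the right of lens 2 (overall magnification ≈ 0.18).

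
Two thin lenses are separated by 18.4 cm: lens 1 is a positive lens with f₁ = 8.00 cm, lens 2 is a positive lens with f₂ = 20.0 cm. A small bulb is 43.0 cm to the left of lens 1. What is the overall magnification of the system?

Lens 1: 1/d_i1 = 1/(8.00) − 1/(43.0) = 0.1017, so d_i1 = 9.829 cm; m₁ = −d_i1/d_o1 = -0.2286.
d_o2 = 18.4 − (9.829) = 8.571 cm.
Lens 2: 1/d_i2 = 1/(20.0) − 1/(8.571) = -0.06667, so d_i2 = -15.00 cm; m₂ = −d_i2/d_o2 = +1.750.
m = m₁·m₂ = (-0.2286)(+1.750) = -0.400.

m = -0.400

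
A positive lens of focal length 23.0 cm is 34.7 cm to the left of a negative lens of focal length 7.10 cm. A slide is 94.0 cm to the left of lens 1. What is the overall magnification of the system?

Lens 1: 1/d_i1 = 1/(23.0) − 1/(94.0) = 0.03284, so d_i1 = 30.45 cm; m₁ = −d_i1/d_o1 = -0.3239.
d_o2 = 34.7 − (30.45) = 4.250 cm.
f₂ = −7.10 cm (diverging).
Lens 2: 1/d_i2 = 1/(-7.10) − 1/(4.250) = -0.3761, so d_i2 = -2.659 cm; m₂ = −d_i2/d_o2 = +0.6256.
m = m₁·m₂ = (-0.3239)(+0.6256) = -0.203.

m = -0.203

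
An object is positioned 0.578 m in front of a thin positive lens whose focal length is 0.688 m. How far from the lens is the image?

3.62 m

Lens equation: 1/q = 1/f − 1/p = 1/(0.6880) − 1/(0.578) = 1.453 − 1.730 = -0.2766, so q = -3.62 m.
The image is virtual, upright and enlarged, on the same side as the object.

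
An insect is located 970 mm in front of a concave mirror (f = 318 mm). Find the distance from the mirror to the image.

473 mm

Mirror equation: 1/s_i = 1/f − 1/s_o = 1/(318.0) − 1/(970) = 0.003145 − 0.001031 = 0.002114, so s_i = 473 mm.
The image is real, inverted and reduced, in front of the mirror.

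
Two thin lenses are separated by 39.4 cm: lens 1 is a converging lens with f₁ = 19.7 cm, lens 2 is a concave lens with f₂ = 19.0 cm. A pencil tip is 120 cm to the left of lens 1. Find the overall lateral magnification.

Lens 1: 1/d_i1 = 1/(19.7) − 1/(120) = 0.04243, so d_i1 = 23.57 cm; m₁ = −d_i1/d_o1 = -0.1964.
d_o2 = 39.4 − (23.57) = 15.83 cm.
f₂ = −19.0 cm (diverging).
Lens 2: 1/d_i2 = 1/(-19.0) − 1/(15.83) = -0.1158, so d_i2 = -8.635 cm; m₂ = −d_i2/d_o2 = +0.5455.
m = m₁·m₂ = (-0.1964)(+0.5455) = -0.107.

m = -0.107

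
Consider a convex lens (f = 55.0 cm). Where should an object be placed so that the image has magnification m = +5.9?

45.7 cm

m = −d_i/d_o ⇒ d_i = −m·d_o.
1/f = 1/d_o + 1/d_i = 1/d_o − 1/(m·d_o) = (1 − 1/m)/d_o, so d_o = f(1 − 1/m) = (55.00)(1 − 1/(+5.9)) = 45.7 cm.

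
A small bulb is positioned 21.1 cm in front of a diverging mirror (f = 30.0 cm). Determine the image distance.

For a diverging mirror, f = -30.0 cm.
Mirror equation: 1/v = 1/f − 1/u = 1/(-30.00) − 1/(21.1) = -0.03333 − 0.04739 = -0.08073, so v = -12.4 cm.
The image is virtual, upright and reduced, behind the mirror.

12.4 cm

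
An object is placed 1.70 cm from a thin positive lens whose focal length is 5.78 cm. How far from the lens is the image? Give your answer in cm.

2.41 cm

Thin-lens equation: 1/d_i = 1/f − 1/d_o = 1/(5.780) − 1/(1.70) = 0.1730 − 0.5882 = -0.4152, so d_i = -2.41 cm.
The image is virtual, upright and enlarged, on the same side as the object.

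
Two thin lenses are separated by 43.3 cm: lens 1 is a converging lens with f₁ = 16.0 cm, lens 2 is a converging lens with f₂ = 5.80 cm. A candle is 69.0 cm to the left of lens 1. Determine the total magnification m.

Lens 1: 1/d_i1 = 1/(16.0) − 1/(69.0) = 0.04801, so d_i1 = 20.83 cm; m₁ = −d_i1/d_o1 = -0.3019.
d_o2 = 43.3 − (20.83) = 22.47 cm.
Lens 2: 1/d_i2 = 1/(5.80) − 1/(22.47) = 0.1279, so d_i2 = 7.818 cm; m₂ = −d_i2/d_o2 = -0.3479.
m = m₁·m₂ = (-0.3019)(-0.3479) = +0.105.

m = +0.105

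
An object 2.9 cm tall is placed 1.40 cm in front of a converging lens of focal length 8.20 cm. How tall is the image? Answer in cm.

1/d_i = 1/f − 1/d_o = 1/(8.200) − 1/(1.40) = -0.5923, so d_i = -1.688 cm.
m = −d_i/d_o = +1.206.
|h_i| = |m|·h_o = 1.206 × 2.9 = 3.50 cm. The image is virtual, upright and enlarged, on the same side as the object.

3.50 cm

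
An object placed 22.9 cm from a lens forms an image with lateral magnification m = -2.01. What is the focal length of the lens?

f = 15.3 cm (converging)

m = −d_i/d_o ⇒ d_i = −m·d_o = −(-2.01)·(22.9) = 46.03 cm.
1/f = 1/d_o + 1/d_i = 1/(22.9) + 1/(46.03) = 0.06539, so f = 15.3 cm.
Since f is positive, the lens is converging.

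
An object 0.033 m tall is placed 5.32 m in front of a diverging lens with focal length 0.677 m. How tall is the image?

For a diverging lens, f = -0.677 m.
1/d_i = 1/f − 1/d_o = 1/(-0.6770) − 1/(5.32) = -1.665, so d_i = -0.6006 m.
m = −d_i/d_o = +0.1129.
|h_i| = |m|·h_o = 0.1129 × 0.033 = 0.00373 m. The image is virtual, upright and reduced, on the same side as the object.

0.00373 m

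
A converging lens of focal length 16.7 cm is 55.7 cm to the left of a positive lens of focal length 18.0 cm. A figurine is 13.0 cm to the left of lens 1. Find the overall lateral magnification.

m = -0.843

Lens 1: 1/d_i1 = 1/(16.7) − 1/(13.0) = -0.01704, so d_i1 = -58.68 cm; m₁ = −d_i1/d_o1 = +4.514.
d_o2 = 55.7 − (-58.68) = 114.4 cm.
Lens 2: 1/d_i2 = 1/(18.0) − 1/(114.4) = 0.04681, so d_i2 = 21.36 cm; m₂ = −d_i2/d_o2 = -0.1867.
m = m₁·m₂ = (+4.514)(-0.1867) = -0.843.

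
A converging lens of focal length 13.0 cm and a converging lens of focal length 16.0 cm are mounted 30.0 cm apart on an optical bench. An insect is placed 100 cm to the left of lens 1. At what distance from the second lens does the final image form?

Lens 1: 1/d_i1 = 1/f₁ − 1/d_o1 = 1/(13.0) − 1/(100) = 0.06692, so d_i1 = 14.94 cm.
The intermediate image is 14.94 cm to the right of lens 1, which is 30.0 − (14.94) = 15.06 cm to the left of lens 2, so d_o2 = +15.06 cm.
Lens 2: 1/d_i2 = 1/f₂ − 1/d_o2 = 1/(16.0) − 1/(15.06) = -0.003901, so d_i2 = -256 cm.
The final image is virtual, 256 cm to the left of lens 2 (overall magnification ≈ -2.5).

256 cm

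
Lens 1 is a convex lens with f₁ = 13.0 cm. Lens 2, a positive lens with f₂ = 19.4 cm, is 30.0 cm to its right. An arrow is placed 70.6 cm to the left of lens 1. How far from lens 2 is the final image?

Lens 1: 1/d_i1 = 1/f₁ − 1/d_o1 = 1/(13.0) − 1/(70.6) = 0.06276, so d_i1 = 15.93 cm.
The intermediate image is 15.93 cm to the right of lens 1, which is 30.0 − (15.93) = 14.07 cm to the left of lens 2, so d_o2 = +14.07 cm.
Lens 2: 1/d_i2 = 1/f₂ − 1/d_o2 = 1/(19.4) − 1/(14.07) = -0.01953, so d_i2 = -51.2 cm.
The final image is virtual, 51.2 cm to the left of lens 2 (overall magnification ≈ -0.82).

51.2 cm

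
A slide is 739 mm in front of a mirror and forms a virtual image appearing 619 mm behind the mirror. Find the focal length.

Virtual image ⇒ d_i = −619 mm.
1/f = 1/d_o + 1/d_i = 1/(739) + 1/(-619) = -0.0002623, so f = -3810 mm.
Since f is negative, the mirror is convex.

f = -3810 mm (convex)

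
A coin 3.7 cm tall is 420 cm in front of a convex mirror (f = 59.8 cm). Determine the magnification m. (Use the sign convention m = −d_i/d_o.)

m = +0.125

For a convex mirror, f = -59.8 cm.
1/d_i = 1/f − 1/d_o = 1/(-59.80) − 1/(420) = -0.01910, so d_i = -52.35 cm.
m = −d_i/d_o = −(-52.35)/(420) = +0.125.
The image is virtual, upright and reduced, behind the mirror.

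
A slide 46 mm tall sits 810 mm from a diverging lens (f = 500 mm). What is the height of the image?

For a diverging lens, f = -500 mm.
1/d_i = 1/f − 1/d_o = 1/(-500.0) − 1/(810) = -0.003235, so d_i = -309.2 mm.
m = −d_i/d_o = +0.3817.
|h_i| = |m|·h_o = 0.3817 × 46 = 17.6 mm. The image is virtual, upright and reduced, on the same side as the object.

17.6 mm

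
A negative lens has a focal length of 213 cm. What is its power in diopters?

For a negative lens, f = −213 cm.
f = -213 cm = -2.13 m.
P = 1/f = 1/(-2.13 m) = -0.469 D.

P = -0.469 D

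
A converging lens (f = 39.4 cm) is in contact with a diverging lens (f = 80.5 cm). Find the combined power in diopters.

P = +1.30 D

P₁ = 1/f₁ = 1/(0.394 m) = +2.538 D; P₂ = 1/f₂ = 1/(-0.805 m) = -1.242 D.
For thin lenses in contact, P = P₁ + P₂ = (+2.538) + (-1.242) = +1.30 D.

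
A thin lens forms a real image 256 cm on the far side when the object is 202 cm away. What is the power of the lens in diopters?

P = +0.886 D

d_i = +256 cm.
1/f = 1/d_o + 1/d_i = 1/(202) + 1/(256) = 0.008857 cm⁻¹.
f = 112.9 cm = 1.129 m, so P = 1/f = +0.886 D.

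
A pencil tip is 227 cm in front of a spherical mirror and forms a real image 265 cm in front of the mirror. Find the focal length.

Real image ⇒ d_i = +265 cm.
1/f = 1/d_o + 1/d_i = 1/(227) + 1/(265) = 0.008179, so f = 122 cm.
Since f is positive, the spherical mirror is concave.

f = 122 cm (concave)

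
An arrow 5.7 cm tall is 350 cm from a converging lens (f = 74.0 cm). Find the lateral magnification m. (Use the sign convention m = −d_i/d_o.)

m = -0.268

1/d_i = 1/f − 1/d_o = 1/(74.00) − 1/(350) = 0.01066, so d_i = 93.84 cm.
m = −d_i/d_o = −(93.84)/(350) = -0.268.
The image is real, inverted and reduced, on the far side of the lens.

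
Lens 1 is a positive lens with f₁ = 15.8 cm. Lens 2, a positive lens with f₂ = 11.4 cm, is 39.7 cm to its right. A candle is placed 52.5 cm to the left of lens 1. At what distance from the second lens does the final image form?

34.2 cm

Lens 1: 1/d_i1 = 1/f₁ − 1/d_o1 = 1/(15.8) − 1/(52.5) = 0.04424, so d_i1 = 22.60 cm.
The intermediate image is 22.60 cm to the right of lens 1, which is 39.7 − (22.60) = 17.10 cm to the left of lens 2, so d_o2 = +17.10 cm.
Lens 2: 1/d_i2 = 1/f₂ − 1/d_o2 = 1/(11.4) − 1/(17.10) = 0.02924, so d_i2 = 34.2 cm.
The final image is real, 34.2 cm to the right of lens 2 (overall magnification ≈ 0.86).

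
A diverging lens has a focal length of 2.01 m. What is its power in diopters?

For a diverging lens, f = −2.01 m.
P = 1/f = 1/(-2.01 m) = -0.498 D.

P = -0.498 D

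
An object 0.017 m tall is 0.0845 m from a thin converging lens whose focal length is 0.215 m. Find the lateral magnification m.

m = +1.65

1/d_i = 1/f − 1/d_o = 1/(0.2150) − 1/(0.0845) = -7.183, so d_i = -0.1392 m.
m = −d_i/d_o = −(-0.1392)/(0.0845) = +1.65.
The image is virtual, upright and enlarged, on the same side as the object.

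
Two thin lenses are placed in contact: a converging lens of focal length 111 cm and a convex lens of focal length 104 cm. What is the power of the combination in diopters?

P = +1.86 D

P₁ = 1/f₁ = 1/(1.11 m) = +0.9009 D; P₂ = 1/f₂ = 1/(1.04 m) = +0.9615 D.
For thin lenses in contact, P = P₁ + P₂ = (+0.9009) + (+0.9615) = +1.86 D.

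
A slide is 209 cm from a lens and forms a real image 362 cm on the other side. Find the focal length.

f = 133 cm (converging)

Real image ⇒ d_i = +362 cm.
1/f = 1/d_o + 1/d_i = 1/(209) + 1/(362) = 0.007547, so f = 133 cm.
Since f is positive, the lens is converging.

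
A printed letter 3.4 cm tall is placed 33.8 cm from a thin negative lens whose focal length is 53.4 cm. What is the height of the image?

For a negative lens, f = -53.4 cm.
1/d_i = 1/f − 1/d_o = 1/(-53.40) − 1/(33.8) = -0.04831, so d_i = -20.70 cm.
m = −d_i/d_o = +0.6124.
|h_i| = |m|·h_o = 0.6124 × 3.4 = 2.08 cm. The image is virtual, upright and reduced, on the same side as the object.

2.08 cm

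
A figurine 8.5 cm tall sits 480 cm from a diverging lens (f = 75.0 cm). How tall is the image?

For a diverging lens, f = -75.0 cm.
1/d_i = 1/f − 1/d_o = 1/(-75.00) − 1/(480) = -0.01542, so d_i = -64.86 cm.
m = −d_i/d_o = +0.1351.
|h_i| = |m|·h_o = 0.1351 × 8.5 = 1.15 cm. The image is virtual, upright and reduced, on the same side as the object.

1.15 cm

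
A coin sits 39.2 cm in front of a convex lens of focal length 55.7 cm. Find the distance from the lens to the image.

Lens equation: 1/q = 1/f − 1/p = 1/(55.70) − 1/(39.2) = 0.01795 − 0.02551 = -0.007557, so q = -132 cm.
The image is virtual, upright and enlarged, on the same side as the object.

132 cm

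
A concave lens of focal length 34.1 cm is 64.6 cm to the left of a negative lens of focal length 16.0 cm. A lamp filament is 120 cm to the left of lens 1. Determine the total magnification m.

f₁ = −34.1 cm (diverging).
Lens 1: 1/d_i1 = 1/(-34.1) − 1/(120) = -0.03766, so d_i1 = -26.55 cm; m₁ = −d_i1/d_o1 = +0.2213.
d_o2 = 64.6 − (-26.55) = 91.15 cm.
f₂ = −16.0 cm (diverging).
Lens 2: 1/d_i2 = 1/(-16.0) − 1/(91.15) = -0.07347, so d_i2 = -13.61 cm; m₂ = −d_i2/d_o2 = +0.1493.
m = m₁·m₂ = (+0.2213)(+0.1493) = +0.0330.

m = +0.0330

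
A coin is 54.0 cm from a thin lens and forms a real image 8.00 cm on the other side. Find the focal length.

Real image ⇒ d_i = +8.00 cm.
1/f = 1/d_o + 1/d_i = 1/(54.0) + 1/(8.00) = 0.1435, so f = 6.97 cm.
Since f is positive, the thin lens is converging.

f = 6.97 cm (converging)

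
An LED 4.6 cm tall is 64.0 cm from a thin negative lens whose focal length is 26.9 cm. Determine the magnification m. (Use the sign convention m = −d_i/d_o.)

m = +0.296

For a negative lens, f = -26.9 cm.
1/d_i = 1/f − 1/d_o = 1/(-26.90) − 1/(64.0) = -0.05280, so d_i = -18.94 cm.
m = −d_i/d_o = −(-18.94)/(64.0) = +0.296.
The image is virtual, upright and reduced, on the same side as the object.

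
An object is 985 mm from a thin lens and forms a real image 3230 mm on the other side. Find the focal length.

f = 755 mm (converging)

Real image ⇒ d_i = +3230 mm.
1/f = 1/d_o + 1/d_i = 1/(985) + 1/(3230) = 0.001325, so f = 755 mm.
Since f is positive, the thin lens is converging.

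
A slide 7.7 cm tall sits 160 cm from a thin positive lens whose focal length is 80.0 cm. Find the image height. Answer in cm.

1/d_i = 1/f − 1/d_o = 1/(80.00) − 1/(160) = 0.006250, so d_i = 160.0 cm.
m = −d_i/d_o = -1.000.
|h_i| = |m|·h_o = 1.000 × 7.7 = 7.70 cm. The image is real, inverted and same size, on the far side of the lens.

7.70 cm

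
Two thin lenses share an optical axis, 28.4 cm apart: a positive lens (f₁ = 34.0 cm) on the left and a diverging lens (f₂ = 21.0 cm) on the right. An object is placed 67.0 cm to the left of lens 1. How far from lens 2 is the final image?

43.5 cm

Lens 1: 1/d_i1 = 1/f₁ − 1/d_o1 = 1/(34.0) − 1/(67.0) = 0.01449, so d_i1 = 69.03 cm.
The intermediate image is 69.03 cm to the right of lens 1, which lies 40.63 cm to the right of lens 2 — a virtual object — so d_o2 = −40.63 cm.
Lens 2 is diverging, so f₂ = −21.0 cm.
Lens 2: 1/d_i2 = 1/f₂ − 1/d_o2 = 1/(-21.0) − 1/(-40.63) = -0.02301, so d_i2 = -43.5 cm.
The final image is virtual, 43.5 cm to the left of lens 2 (overall magnification ≈ 1.1).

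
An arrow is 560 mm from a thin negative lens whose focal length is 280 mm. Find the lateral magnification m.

m = +0.333

For a negative lens, f = -280 mm.
1/d_i = 1/f − 1/d_o = 1/(-280.0) − 1/(560) = -0.005357, so d_i = -186.7 mm.
m = −d_i/d_o = −(-186.7)/(560) = +0.333.
The image is virtual, upright and reduced, on the same side as the object.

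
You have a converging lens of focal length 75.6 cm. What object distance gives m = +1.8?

33.6 cm

m = −d_i/d_o ⇒ d_i = −m·d_o.
1/f = 1/d_o + 1/d_i = 1/d_o − 1/(m·d_o) = (1 − 1/m)/d_o, so d_o = f(1 − 1/m) = (75.60)(1 − 1/(+1.8)) = 33.6 cm.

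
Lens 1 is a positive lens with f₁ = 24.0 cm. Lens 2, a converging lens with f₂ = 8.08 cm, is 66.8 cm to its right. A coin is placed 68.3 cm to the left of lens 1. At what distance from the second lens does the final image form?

11.1 cm

Lens 1: 1/d_i1 = 1/f₁ − 1/d_o1 = 1/(24.0) − 1/(68.3) = 0.02703, so d_i1 = 37.00 cm.
The intermediate image is 37.00 cm to the right of lens 1, which is 66.8 − (37.00) = 29.80 cm to the left of lens 2, so d_o2 = +29.80 cm.
Lens 2: 1/d_i2 = 1/f₂ − 1/d_o2 = 1/(8.08) − 1/(29.80) = 0.09021, so d_i2 = 11.1 cm.
The final image is real, 11.1 cm to the right of lens 2 (overall magnification ≈ 0.20).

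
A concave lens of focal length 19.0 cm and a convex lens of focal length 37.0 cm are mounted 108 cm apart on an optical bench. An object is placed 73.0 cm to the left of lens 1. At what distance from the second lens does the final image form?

Lens 1 is diverging, so f₁ = −19.0 cm.
Lens 1: 1/d_i1 = 1/f₁ − 1/d_o1 = 1/(-19.0) − 1/(73.0) = -0.06633, so d_i1 = -15.08 cm.
The intermediate image is 15.08 cm to the left of lens 1 (virtual), which is 108 − (-15.08) = 123.1 cm to the left of lens 2, so d_o2 = +123.1 cm.
Lens 2: 1/d_i2 = 1/f₂ − 1/d_o2 = 1/(37.0) − 1/(123.1) = 0.01890, so d_i2 = 52.9 cm.
The final image is real, 52.9 cm to the right of lens 2 (overall magnification ≈ -0.089).

52.9 cm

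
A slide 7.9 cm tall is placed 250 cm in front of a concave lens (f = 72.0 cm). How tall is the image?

For a concave lens, f = -72.0 cm.
1/d_i = 1/f − 1/d_o = 1/(-72.00) − 1/(250) = -0.01789, so d_i = -55.90 cm.
m = −d_i/d_o = +0.2236.
|h_i| = |m|·h_o = 0.2236 × 7.9 = 1.77 cm. The image is virtual, upright and reduced, on the same side as the object.

1.77 cm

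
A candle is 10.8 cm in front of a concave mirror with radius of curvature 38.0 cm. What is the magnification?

m = +2.32

f = R/2 = 38.0/2 = 19.00 cm.
1/d_i = 1/f − 1/d_o = 1/(19.00) − 1/(10.8) = -0.03996, so d_i = -25.02 cm.
m = −d_i/d_o = −(-25.02)/(10.8) = +2.32.
The image is virtual, upright and enlarged, behind the mirror.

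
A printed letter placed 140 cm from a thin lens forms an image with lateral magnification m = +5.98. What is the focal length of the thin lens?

m = −d_i/d_o ⇒ d_i = −m·d_o = −(+5.98)·(140) = -837.2 cm.
1/f = 1/d_o + 1/d_i = 1/(140) + 1/(-837.2) = 0.005948, so f = 168 cm.
Since f is positive, the thin lens is converging.

f = 168 cm (converging)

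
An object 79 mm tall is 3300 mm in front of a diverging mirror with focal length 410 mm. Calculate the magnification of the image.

For a diverging mirror, f = -410 mm.
1/d_i = 1/f − 1/d_o = 1/(-410.0) − 1/(3300) = -0.002742, so d_i = -364.7 mm.
m = −d_i/d_o = −(-364.7)/(3300) = +0.111.
The image is virtual, upright and reduced, behind the mirror.

m = +0.111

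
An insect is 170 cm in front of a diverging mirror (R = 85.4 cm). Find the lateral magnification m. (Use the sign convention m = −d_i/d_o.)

m = +0.201

f = R/2 = 85.4/2 = 42.70 cm; for a diverging mirror, f = -42.70 cm.
1/d_i = 1/f − 1/d_o = 1/(-42.70) − 1/(170) = -0.02930, so d_i = -34.13 cm.
m = −d_i/d_o = −(-34.13)/(170) = +0.201.
The image is virtual, upright and reduced, behind the mirror.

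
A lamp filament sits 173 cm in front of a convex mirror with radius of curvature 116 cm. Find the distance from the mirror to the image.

43.4 cm

f = R/2 = 116/2 = 58.00 cm; for a convex mirror, f = -58.00 cm.
Mirror equation: 1/s_i = 1/f − 1/s_o = 1/(-58.00) − 1/(173) = -0.01724 − 0.005780 = -0.02302, so s_i = -43.4 cm.
The image is virtual, upright and reduced, behind the mirror.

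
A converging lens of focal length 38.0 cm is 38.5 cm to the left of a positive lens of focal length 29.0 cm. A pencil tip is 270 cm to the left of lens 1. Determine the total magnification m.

Lens 1: 1/d_i1 = 1/(38.0) − 1/(270) = 0.02261, so d_i1 = 44.22 cm; m₁ = −d_i1/d_o1 = -0.1638.
d_o2 = 38.5 − (44.22) = -5.720 cm (virtual object).
Lens 2: 1/d_i2 = 1/(29.0) − 1/(-5.720) = 0.2093, so d_i2 = 4.778 cm; m₂ = −d_i2/d_o2 = +0.8353.
m = m₁·m₂ = (-0.1638)(+0.8353) = -0.137.

m = -0.137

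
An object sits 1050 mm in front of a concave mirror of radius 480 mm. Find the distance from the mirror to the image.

f = R/2 = 480/2 = 240.0 mm.
Mirror equation: 1/v = 1/f − 1/u = 1/(240.0) − 1/(1050) = 0.004167 − 0.0009524 = 0.003214, so v = 311 mm.
The image is real, inverted and reduced, in front of the mirror.

311 mm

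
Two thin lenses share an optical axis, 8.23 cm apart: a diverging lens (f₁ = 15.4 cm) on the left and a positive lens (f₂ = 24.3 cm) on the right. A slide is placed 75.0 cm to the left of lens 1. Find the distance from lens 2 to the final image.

Lens 1 is diverging, so f₁ = −15.4 cm.
Lens 1: 1/d_i1 = 1/f₁ − 1/d_o1 = 1/(-15.4) − 1/(75.0) = -0.07827, so d_i1 = -12.78 cm.
The intermediate image is 12.78 cm to the left of lens 1 (virtual), which is 8.23 − (-12.78) = 21.01 cm to the left of lens 2, so d_o2 = +21.01 cm.
Lens 2: 1/d_i2 = 1/f₂ − 1/d_o2 = 1/(24.3) − 1/(21.01) = -0.006444, so d_i2 = -155 cm.
The final image is virtual, 155 cm to the left of lens 2 (overall magnification ≈ 1.3).

155 cm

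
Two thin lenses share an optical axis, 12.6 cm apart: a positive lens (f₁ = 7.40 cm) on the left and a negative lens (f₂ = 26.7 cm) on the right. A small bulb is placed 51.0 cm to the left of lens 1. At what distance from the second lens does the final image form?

Lens 1: 1/d_i1 = 1/f₁ − 1/d_o1 = 1/(7.40) − 1/(51.0) = 0.1155, so d_i1 = 8.656 cm.
The intermediate image is 8.656 cm to the right of lens 1, which is 12.6 − (8.656) = 3.944 cm to the left of lens 2, so d_o2 = +3.944 cm.
Lens 2 is diverging, so f₂ = −26.7 cm.
Lens 2: 1/d_i2 = 1/f₂ − 1/d_o2 = 1/(-26.7) − 1/(3.944) = -0.2910, so d_i2 = -3.44 cm.
The final image is virtual, 3.44 cm to the left of lens 2 (overall magnification ≈ -0.15).

3.44 cm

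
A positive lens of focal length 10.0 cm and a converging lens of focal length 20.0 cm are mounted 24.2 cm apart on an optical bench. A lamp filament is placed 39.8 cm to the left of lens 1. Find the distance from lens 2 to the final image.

23.7 cm

Lens 1: 1/d_i1 = 1/f₁ − 1/d_o1 = 1/(10.0) − 1/(39.8) = 0.07487, so d_i1 = 13.36 cm.
The intermediate image is 13.36 cm to the right of lens 1, which is 24.2 − (13.36) = 10.84 cm to the left of lens 2, so d_o2 = +10.84 cm.
Lens 2: 1/d_i2 = 1/f₂ − 1/d_o2 = 1/(20.0) − 1/(10.84) = -0.04225, so d_i2 = -23.7 cm.
The final image is virtual, 23.7 cm to the left of lens 2 (overall magnification ≈ -0.73).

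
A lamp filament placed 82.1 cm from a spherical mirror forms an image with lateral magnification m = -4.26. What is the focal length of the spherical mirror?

m = −d_i/d_o ⇒ d_i = −m·d_o = −(-4.26)·(82.1) = 349.7 cm.
1/f = 1/d_o + 1/d_i = 1/(82.1) + 1/(349.7) = 0.01504, so f = 66.5 cm.
Since f is positive, the spherical mirror is concave.

f = 66.5 cm (concave)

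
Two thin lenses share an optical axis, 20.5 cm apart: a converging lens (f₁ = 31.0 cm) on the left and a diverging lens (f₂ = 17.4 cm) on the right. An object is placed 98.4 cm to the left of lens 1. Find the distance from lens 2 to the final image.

58.5 cm

Lens 1: 1/d_i1 = 1/f₁ − 1/d_o1 = 1/(31.0) − 1/(98.4) = 0.02210, so d_i1 = 45.26 cm.
The intermediate image is 45.26 cm to the right of lens 1, which lies 24.76 cm to the right of lens 2 — a virtual object — so d_o2 = −24.76 cm.
Lens 2 is diverging, so f₂ = −17.4 cm.
Lens 2: 1/d_i2 = 1/f₂ − 1/d_o2 = 1/(-17.4) − 1/(-24.76) = -0.01708, so d_i2 = -58.5 cm.
The final image is virtual, 58.5 cm to the left of lens 2 (overall magnification ≈ 1.1).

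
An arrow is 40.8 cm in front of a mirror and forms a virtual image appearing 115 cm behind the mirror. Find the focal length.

Virtual image ⇒ d_i = −115 cm.
1/f = 1/d_o + 1/d_i = 1/(40.8) + 1/(-115) = 0.01581, so f = 63.2 cm.
Since f is positive, the mirror is concave.

f = 63.2 cm (concave)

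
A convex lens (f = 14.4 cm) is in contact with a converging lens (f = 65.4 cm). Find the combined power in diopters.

P = +8.47 D

P₁ = 1/f₁ = 1/(0.144 m) = +6.944 D; P₂ = 1/f₂ = 1/(0.654 m) = +1.529 D.
For thin lenses in contact, P = P₁ + P₂ = (+6.944) + (+1.529) = +8.47 D.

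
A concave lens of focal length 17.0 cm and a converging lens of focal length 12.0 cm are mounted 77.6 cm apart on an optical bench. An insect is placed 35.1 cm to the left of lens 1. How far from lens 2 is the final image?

13.9 cm

Lens 1 is diverging, so f₁ = −17.0 cm.
Lens 1: 1/d_i1 = 1/f₁ − 1/d_o1 = 1/(-17.0) − 1/(35.1) = -0.08731, so d_i1 = -11.45 cm.
The intermediate image is 11.45 cm to the left of lens 1 (virtual), which is 77.6 − (-11.45) = 89.05 cm to the left of lens 2, so d_o2 = +89.05 cm.
Lens 2: 1/d_i2 = 1/f₂ − 1/d_o2 = 1/(12.0) − 1/(89.05) = 0.07210, so d_i2 = 13.9 cm.
The final image is real, 13.9 cm to the right of lens 2 (overall magnification ≈ -0.051).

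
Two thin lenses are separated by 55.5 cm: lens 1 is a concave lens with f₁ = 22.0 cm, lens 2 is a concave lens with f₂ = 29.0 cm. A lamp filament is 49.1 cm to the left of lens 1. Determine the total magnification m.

f₁ = −22.0 cm (diverging).
Lens 1: 1/d_i1 = 1/(-22.0) − 1/(49.1) = -0.06582, so d_i1 = -15.19 cm; m₁ = −d_i1/d_o1 = +0.3094.
d_o2 = 55.5 − (-15.19) = 70.69 cm.
f₂ = −29.0 cm (diverging).
Lens 2: 1/d_i2 = 1/(-29.0) − 1/(70.69) = -0.04863, so d_i2 = -20.56 cm; m₂ = −d_i2/d_o2 = +0.2909.
m = m₁·m₂ = (+0.3094)(+0.2909) = +0.0900.

m = +0.0900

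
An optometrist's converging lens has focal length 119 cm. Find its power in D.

f = 119 cm = 1.19 m.
P = 1/f = 1/(1.19 m) = +0.840 D.

P = +0.840 D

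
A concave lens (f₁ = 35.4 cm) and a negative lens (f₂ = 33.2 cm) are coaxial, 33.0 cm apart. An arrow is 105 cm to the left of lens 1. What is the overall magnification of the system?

f₁ = −35.4 cm (diverging).
Lens 1: 1/d_i1 = 1/(-35.4) − 1/(105) = -0.03777, so d_i1 = -26.47 cm; m₁ = −d_i1/d_o1 = +0.2521.
d_o2 = 33.0 − (-26.47) = 59.47 cm.
f₂ = −33.2 cm (diverging).
Lens 2: 1/d_i2 = 1/(-33.2) − 1/(59.47) = -0.04694, so d_i2 = -21.31 cm; m₂ = −d_i2/d_o2 = +0.3583.
m = m₁·m₂ = (+0.2521)(+0.3583) = +0.0903.

m = +0.0903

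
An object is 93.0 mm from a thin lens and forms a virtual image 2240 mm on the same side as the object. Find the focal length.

f = 97.0 mm (converging)

Virtual image ⇒ d_i = −2240 mm.
1/f = 1/d_o + 1/d_i = 1/(93.0) + 1/(-2240) = 0.01031, so f = 97.0 mm.
Since f is positive, the thin lens is converging.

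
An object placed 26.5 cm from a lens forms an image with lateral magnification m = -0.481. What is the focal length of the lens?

m = −d_i/d_o ⇒ d_i = −m·d_o = −(-0.481)·(26.5) = 12.75 cm.
1/f = 1/d_o + 1/d_i = 1/(26.5) + 1/(12.75) = 0.1162, so f = 8.61 cm.
Since f is positive, the lens is converging.

f = 8.61 cm (converging)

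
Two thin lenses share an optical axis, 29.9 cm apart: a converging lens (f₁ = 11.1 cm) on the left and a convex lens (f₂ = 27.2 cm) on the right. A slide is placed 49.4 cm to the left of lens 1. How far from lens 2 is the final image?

36.5 cm

Lens 1: 1/d_i1 = 1/f₁ − 1/d_o1 = 1/(11.1) − 1/(49.4) = 0.06985, so d_i1 = 14.32 cm.
The intermediate image is 14.32 cm to the right of lens 1, which is 29.9 − (14.32) = 15.58 cm to the left of lens 2, so d_o2 = +15.58 cm.
Lens 2: 1/d_i2 = 1/f₂ − 1/d_o2 = 1/(27.2) − 1/(15.58) = -0.02742, so d_i2 = -36.5 cm.
The final image is virtual, 36.5 cm to the left of lens 2 (overall magnification ≈ -0.68).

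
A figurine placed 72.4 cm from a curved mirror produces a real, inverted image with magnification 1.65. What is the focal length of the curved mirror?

m = −d_i/d_o ⇒ d_i = −m·d_o = −(-1.65)·(72.4) = 119.5 cm.
1/f = 1/d_o + 1/d_i = 1/(72.4) + 1/(119.5) = 0.02218, so f = 45.1 cm.
Since f is positive, the curved mirror is concave.

f = 45.1 cm (concave)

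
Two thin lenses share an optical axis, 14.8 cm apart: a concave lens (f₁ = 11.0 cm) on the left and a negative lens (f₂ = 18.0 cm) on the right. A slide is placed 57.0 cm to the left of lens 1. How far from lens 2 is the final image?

Lens 1 is diverging, so f₁ = −11.0 cm.
Lens 1: 1/d_i1 = 1/f₁ − 1/d_o1 = 1/(-11.0) − 1/(57.0) = -0.1085, so d_i1 = -9.221 cm.
The intermediate image is 9.221 cm to the left of lens 1 (virtual), which is 14.8 − (-9.221) = 24.02 cm to the left of lens 2, so d_o2 = +24.02 cm.
Lens 2 is diverging, so f₂ = −18.0 cm.
Lens 2: 1/d_i2 = 1/f₂ − 1/d_o2 = 1/(-18.0) − 1/(24.02) = -0.09719, so d_i2 = -10.3 cm.
The final image is virtual, 10.3 cm to the left of lens 2 (overall magnification ≈ 0.069).

10.3 cm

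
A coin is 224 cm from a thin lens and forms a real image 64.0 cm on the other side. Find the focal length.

Real image ⇒ d_i = +64.0 cm.
1/f = 1/d_o + 1/d_i = 1/(224) + 1/(64.0) = 0.02009, so f = 49.8 cm.
Since f is positive, the thin lens is converging.

f = 49.8 cm (converging)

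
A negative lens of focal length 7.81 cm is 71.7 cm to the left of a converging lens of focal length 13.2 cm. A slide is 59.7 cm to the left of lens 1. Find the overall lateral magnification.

m = -0.0233

f₁ = −7.81 cm (diverging).
Lens 1: 1/d_i1 = 1/(-7.81) − 1/(59.7) = -0.1448, so d_i1 = -6.906 cm; m₁ = −d_i1/d_o1 = +0.1157.
d_o2 = 71.7 − (-6.906) = 78.61 cm.
Lens 2: 1/d_i2 = 1/(13.2) − 1/(78.61) = 0.06304, so d_i2 = 15.86 cm; m₂ = −d_i2/d_o2 = -0.2018.
m = m₁·m₂ = (+0.1157)(-0.2018) = -0.0233.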